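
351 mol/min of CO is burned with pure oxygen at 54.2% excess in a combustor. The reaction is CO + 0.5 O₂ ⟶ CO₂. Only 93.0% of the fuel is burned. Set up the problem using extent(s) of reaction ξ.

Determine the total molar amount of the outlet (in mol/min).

Stoichiometric O₂ = 0.5 × 351 = 175.5 mol/min; O₂ fed = 175.5 × 1.542 = 270.6 mol/min.
Fuel reacted = 0.93 × 351 → ξ = 326.4 mol/min.
Outlet (n = n₀ + ν ξ):
  CO: 351 − 1(326.4) = 24.57
  O₂: 270.6 − 0.5(326.4) = 107.4
  CO₂: 0 + 1(326.4) = 326.4
Total out = 24.57 + 107.4 + 326.4 = 458.4 mol/min.

458 mol/min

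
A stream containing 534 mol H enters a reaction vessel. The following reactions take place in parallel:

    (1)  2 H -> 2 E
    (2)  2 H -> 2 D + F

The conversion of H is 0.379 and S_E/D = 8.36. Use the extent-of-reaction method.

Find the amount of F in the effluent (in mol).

Conversion of H: H consumed = 0.379 × 534 = 202.4 mol = 2ξ₁ + 2ξ₂.
Selectivity: 2ξ₁ / (2ξ₂) = 8.36 → ξ₁ = 8.36 ξ₂.
Substitute: (2·8.36 + 2) ξ₂ = 202.4 → ξ₂ = 10.81 mol, ξ₁ = 90.38 mol.
Outlet amounts (n = n₀ + Σ ν·ξ):
  H: 534 − 2(90.38) − 2(10.81) = 331.6
  E: 0 + 2(90.38) = 180.8
  D: 0 + 2(10.81) = 21.62
  F: 0 + 1(10.81) = 10.81

10.8 mol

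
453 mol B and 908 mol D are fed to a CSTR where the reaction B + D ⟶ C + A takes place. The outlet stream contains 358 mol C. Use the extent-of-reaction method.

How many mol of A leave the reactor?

For C: n = n₀ + 1ξ → 358 = 0 + 1ξ, giving ξ = 358 mol.
Outlet amounts (n = n₀ + ν ξ):
  B: 453 − 1(358) = 95
  D: 908 − 1(358) = 550
  C: 0 + 1(358) = 358
  A: 0 + 1(358) = 358

358 mol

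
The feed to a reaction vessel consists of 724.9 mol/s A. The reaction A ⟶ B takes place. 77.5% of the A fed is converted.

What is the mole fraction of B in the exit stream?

A reacted = 0.775 × 724.9 = 561.8 mol/s; ν_A = −1, so ξ = 561.8/1 = 561.8 mol/s.
Outlet amounts (n = n₀ + ν ξ):
  A: 724.9 − 1(561.8) = 163.1
  B: 0 + 1(561.8) = 561.8
Total out = 724.9 mol/s; y_B = 561.8 / 724.9 = 0.775.

0.775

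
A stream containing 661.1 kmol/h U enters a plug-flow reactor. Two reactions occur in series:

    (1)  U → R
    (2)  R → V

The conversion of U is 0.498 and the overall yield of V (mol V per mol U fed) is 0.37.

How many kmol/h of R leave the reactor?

Conversion of U: U consumed = 1ξ₁ = 0.498 × 661.1 → ξ₁ = 329.2 kmol/h.
Yield of V: 1ξ₂ / 661.1 = 0.37 → ξ₂ = 244.6 kmol/h.
Outlet amounts (n = n₀ + Σ ν·ξ):
  U: 661.1 − 1(329.2) = 331.9
  R: 0 + 1(329.2) − 1(244.6) = 84.62
  V: 0 + 1(244.6) = 244.6

84.6 kmol/h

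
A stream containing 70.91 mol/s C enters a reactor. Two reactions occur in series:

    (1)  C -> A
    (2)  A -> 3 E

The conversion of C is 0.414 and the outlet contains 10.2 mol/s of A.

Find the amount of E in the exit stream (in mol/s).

Conversion of C: C consumed = 1ξ₁ = 0.414 × 70.91 → ξ₁ = 29.36 mol/s.
A balance: n_A = 0 + 1ξ₁ − 1ξ₂ = 10.2 → ξ₂ = (1·29.36 − 10.2)/1 = 19.16 mol/s.
Outlet amounts (n = n₀ + Σ ν·ξ):
  C: 70.91 − 1(29.36) = 41.55
  A: 0 + 1(29.36) − 1(19.16) = 10.2
  E: 0 + 3(19.16) = 57.47

57.5 mol/s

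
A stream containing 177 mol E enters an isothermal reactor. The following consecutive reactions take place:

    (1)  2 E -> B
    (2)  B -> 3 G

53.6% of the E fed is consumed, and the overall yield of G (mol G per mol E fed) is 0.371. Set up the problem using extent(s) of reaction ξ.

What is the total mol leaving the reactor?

Conversion of E: E consumed = 2ξ₁ = 0.536 × 177 → ξ₁ = 47.44 mol.
Yield of G: 3ξ₂ / 177 = 0.371 → ξ₂ = 21.89 mol.
Outlet amounts (n = n₀ + Σ ν·ξ):
  E: 177 − 2(47.44) = 82.13
  B: 0 + 1(47.44) − 1(21.89) = 25.55
  G: 0 + 3(21.89) = 65.67
Total out = 82.13 + 25.55 + 65.67 = 173.3 mol.

173 mol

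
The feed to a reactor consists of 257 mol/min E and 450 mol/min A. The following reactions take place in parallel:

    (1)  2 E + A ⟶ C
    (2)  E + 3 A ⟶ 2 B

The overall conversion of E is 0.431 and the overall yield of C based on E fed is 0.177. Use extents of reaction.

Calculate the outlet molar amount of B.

Yield of C: 1ξ₁ / 257 = 0.177 → ξ₁ = 45.49 mol/min.
Conversion of E: 2ξ₁ + 1ξ₂ = 0.431 × 257 = 110.8 → ξ₂ = 19.79 mol/min.
Outlet amounts (n = n₀ + Σ ν·ξ):
  E: 257 − 2(45.49) − 1(19.79) = 146.2
  A: 450 − 1(45.49) − 3(19.79) = 345.1
  C: 0 + 1(45.49) = 45.49
  B: 0 + 2(19.79) = 39.58

39.6 mol/min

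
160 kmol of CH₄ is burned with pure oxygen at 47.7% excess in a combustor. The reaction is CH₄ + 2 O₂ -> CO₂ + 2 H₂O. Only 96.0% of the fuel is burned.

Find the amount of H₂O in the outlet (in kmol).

Stoichiometric O₂ = 2 × 160 = 320 kmol; O₂ fed = 320 × 1.477 = 472.6 kmol.
Fuel reacted = 0.96 × 160 → ξ = 153.6 kmol.
Outlet (n = n₀ + ν ξ):
  CH₄: 160 − 1(153.6) = 6.4
  O₂: 472.6 − 2(153.6) = 165.4
  CO₂: 0 + 1(153.6) = 153.6
  H₂O: 0 + 2(153.6) = 307.2

307 kmol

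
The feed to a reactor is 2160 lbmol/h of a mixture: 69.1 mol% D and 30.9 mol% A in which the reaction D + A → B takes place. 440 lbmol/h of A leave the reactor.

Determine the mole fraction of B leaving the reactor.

For A: n = n₀ − 1ξ → 440 = 667.4 − 1ξ, giving ξ = 227.4 lbmol/h.
Outlet amounts (n = n₀ + ν ξ):
  D: 1493 − 1(227.4) = 1265
  A: 667.4 − 1(227.4) = 440
  B: 0 + 1(227.4) = 227.4
Total out = 1933 lbmol/h; y_B = 227.4 / 1933 = 0.1177.

0.118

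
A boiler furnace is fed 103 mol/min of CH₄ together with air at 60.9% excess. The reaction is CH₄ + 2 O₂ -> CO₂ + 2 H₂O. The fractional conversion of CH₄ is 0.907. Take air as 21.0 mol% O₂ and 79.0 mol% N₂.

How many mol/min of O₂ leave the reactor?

Stoichiometric O₂ = 2 × 103 = 206 mol/min; O₂ fed = 206 × 1.609 = 331.5 mol/min.
N₂ fed = 331.5 × 79/21 = 1247 mol/min.
Fuel reacted = 0.907 × 103 → ξ = 93.42 mol/min.
Outlet (n = n₀ + ν ξ):
  CH₄: 103 − 1(93.42) = 9.579
  O₂: 331.5 − 2(93.42) = 144.6
  N₂: 1247 (inert)
  CO₂: 0 + 1(93.42) = 93.42
  H₂O: 0 + 2(93.42) = 186.8

145 mol/min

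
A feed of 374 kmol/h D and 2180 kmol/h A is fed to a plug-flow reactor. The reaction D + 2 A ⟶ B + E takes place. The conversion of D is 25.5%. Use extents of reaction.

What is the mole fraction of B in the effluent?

D reacted = 0.255 × 374 = 95.37 kmol/h; ν_D = −1, so ξ = 95.37/1 = 95.37 kmol/h.
Outlet amounts (n = n₀ + ν ξ):
  D: 374 − 1(95.37) = 278.6
  A: 2180 − 2(95.37) = 1989
  B: 0 + 1(95.37) = 95.37
  E: 0 + 1(95.37) = 95.37
Total out = 2459 kmol/h; y_B = 95.37 / 2459 = 0.03879.

0.0388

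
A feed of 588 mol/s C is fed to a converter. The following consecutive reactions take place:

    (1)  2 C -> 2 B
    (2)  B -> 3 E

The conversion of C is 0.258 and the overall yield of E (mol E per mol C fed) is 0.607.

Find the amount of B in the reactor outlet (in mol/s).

32.7 mol/s

Conversion of C: C consumed = 2ξ₁ = 0.258 × 588 → ξ₁ = 75.85 mol/s.
Yield of E: 3ξ₂ / 588 = 0.607 → ξ₂ = 119 mol/s.
Outlet amounts (n = n₀ + Σ ν·ξ):
  C: 588 − 2(75.85) = 436.3
  B: 0 + 2(75.85) − 1(119) = 32.73
  E: 0 + 3(119) = 356.9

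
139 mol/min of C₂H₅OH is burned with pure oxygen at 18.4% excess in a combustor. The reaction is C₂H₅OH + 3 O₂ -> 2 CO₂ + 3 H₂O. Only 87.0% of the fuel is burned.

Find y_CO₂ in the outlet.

Stoichiometric O₂ = 3 × 139 = 417 mol/min; O₂ fed = 417 × 1.184 = 493.7 mol/min.
Fuel reacted = 0.87 × 139 → ξ = 120.9 mol/min.
Outlet (n = n₀ + ν ξ):
  C₂H₅OH: 139 − 1(120.9) = 18.07
  O₂: 493.7 − 3(120.9) = 130.9
  CO₂: 0 + 2(120.9) = 241.9
  H₂O: 0 + 3(120.9) = 362.8
Total out = 753.7 mol/min; y_CO₂ = 241.9 / 753.7 = 0.3209.

0.321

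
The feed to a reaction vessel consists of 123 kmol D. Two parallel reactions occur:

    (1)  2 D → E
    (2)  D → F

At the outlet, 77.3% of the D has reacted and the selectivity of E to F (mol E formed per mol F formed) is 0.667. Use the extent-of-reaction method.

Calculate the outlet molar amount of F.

Conversion of D: D consumed = 0.773 × 123 = 95.08 kmol = 2ξ₁ + 1ξ₂.
Selectivity: 1ξ₁ / (1ξ₂) = 0.667 → ξ₁ = 0.667 ξ₂.
Substitute: (2·0.667 + 1) ξ₂ = 95.08 → ξ₂ = 40.74 kmol, ξ₁ = 27.17 kmol.
Outlet amounts (n = n₀ + Σ ν·ξ):
  D: 123 − 2(27.17) − 1(40.74) = 27.92
  E: 0 + 1(27.17) = 27.17
  F: 0 + 1(40.74) = 40.74

40.7 kmol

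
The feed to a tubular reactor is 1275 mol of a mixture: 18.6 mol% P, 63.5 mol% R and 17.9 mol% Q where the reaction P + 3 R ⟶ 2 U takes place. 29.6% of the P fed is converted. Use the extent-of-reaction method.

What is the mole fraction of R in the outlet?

0.528

P reacted = 0.296 × 237.2 = 70.2 mol; ν_P = −1, so ξ = 70.2/1 = 70.2 mol.
Outlet amounts (n = n₀ + ν ξ):
  P: 237.2 − 1(70.2) = 167
  R: 809.6 − 3(70.2) = 599
  U: 0 + 2(70.2) = 140.4
  Q: 228.2 (inert)
Total out = 1135 mol; y_R = 599 / 1135 = 0.528.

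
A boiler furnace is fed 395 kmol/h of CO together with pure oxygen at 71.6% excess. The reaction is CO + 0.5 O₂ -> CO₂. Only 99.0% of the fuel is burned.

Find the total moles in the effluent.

538 kmol/h

Stoichiometric O₂ = 0.5 × 395 = 197.5 kmol/h; O₂ fed = 197.5 × 1.716 = 338.9 kmol/h.
Fuel reacted = 0.99 × 395 → ξ = 391.1 kmol/h.
Outlet (n = n₀ + ν ξ):
  CO: 395 − 1(391.1) = 3.95
  O₂: 338.9 − 0.5(391.1) = 143.4
  CO₂: 0 + 1(391.1) = 391.1
Total out = 3.95 + 143.4 + 391.1 = 538.4 kmol/h.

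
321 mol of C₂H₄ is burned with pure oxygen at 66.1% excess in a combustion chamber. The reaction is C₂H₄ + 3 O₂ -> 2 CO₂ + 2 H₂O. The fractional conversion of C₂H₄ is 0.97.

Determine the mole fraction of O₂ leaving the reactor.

0.346

Stoichiometric O₂ = 3 × 321 = 963 mol; O₂ fed = 963 × 1.661 = 1600 mol.
Fuel reacted = 0.97 × 321 → ξ = 311.4 mol.
Outlet (n = n₀ + ν ξ):
  C₂H₄: 321 − 1(311.4) = 9.63
  O₂: 1600 − 3(311.4) = 665.4
  CO₂: 0 + 2(311.4) = 622.7
  H₂O: 0 + 2(311.4) = 622.7
Total out = 1921 mol; y_O₂ = 665.4 / 1921 = 0.3465.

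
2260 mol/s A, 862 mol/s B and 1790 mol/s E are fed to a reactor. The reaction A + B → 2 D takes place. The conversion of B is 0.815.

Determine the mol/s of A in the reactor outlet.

B reacted = 0.815 × 862 = 702.5 mol/s; ν_B = −1, so ξ = 702.5/1 = 702.5 mol/s.
Outlet amounts (n = n₀ + ν ξ):
  A: 2260 − 1(702.5) = 1557
  B: 862 − 1(702.5) = 159.5
  D: 0 + 2(702.5) = 1405
  E: 1790 (inert)

1560 mol/s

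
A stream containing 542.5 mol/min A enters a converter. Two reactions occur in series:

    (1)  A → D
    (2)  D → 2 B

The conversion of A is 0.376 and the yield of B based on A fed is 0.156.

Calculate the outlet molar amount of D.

Conversion of A: A consumed = 1ξ₁ = 0.376 × 542.5 → ξ₁ = 204 mol/min.
Yield of B: 2ξ₂ / 542.5 = 0.156 → ξ₂ = 42.31 mol/min.
Outlet amounts (n = n₀ + Σ ν·ξ):
  A: 542.5 − 1(204) = 338.5
  D: 0 + 1(204) − 1(42.31) = 161.7
  B: 0 + 2(42.31) = 84.63

162 mol/min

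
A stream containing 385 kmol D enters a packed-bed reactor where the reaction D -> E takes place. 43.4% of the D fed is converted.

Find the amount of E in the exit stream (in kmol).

D reacted = 0.434 × 385 = 167.1 kmol; ν_D = −1, so ξ = 167.1/1 = 167.1 kmol.
Outlet amounts (n = n₀ + ν ξ):
  D: 385 − 1(167.1) = 217.9
  E: 0 + 1(167.1) = 167.1

167 kmol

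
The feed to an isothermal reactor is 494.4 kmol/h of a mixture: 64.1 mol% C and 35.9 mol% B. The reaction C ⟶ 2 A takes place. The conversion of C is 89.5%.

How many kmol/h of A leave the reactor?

C reacted = 0.895 × 316.9 = 283.6 kmol/h; ν_C = −1, so ξ = 283.6/1 = 283.6 kmol/h.
Outlet amounts (n = n₀ + ν ξ):
  C: 316.9 − 1(283.6) = 33.28
  A: 0 + 2(283.6) = 567.3
  B: 177.5 (inert)

567 kmol/h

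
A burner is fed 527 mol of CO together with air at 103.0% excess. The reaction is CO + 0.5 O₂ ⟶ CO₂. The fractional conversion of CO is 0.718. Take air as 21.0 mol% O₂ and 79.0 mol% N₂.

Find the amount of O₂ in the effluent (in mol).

Stoichiometric O₂ = 0.5 × 527 = 263.5 mol; O₂ fed = 263.5 × 2.030 = 534.9 mol.
N₂ fed = 534.9 × 79/21 = 2012 mol.
Fuel reacted = 0.718 × 527 → ξ = 378.4 mol.
Outlet (n = n₀ + ν ξ):
  CO: 527 − 1(378.4) = 148.6
  O₂: 534.9 − 0.5(378.4) = 345.7
  N₂: 2012 (inert)
  CO₂: 0 + 1(378.4) = 378.4

346 mol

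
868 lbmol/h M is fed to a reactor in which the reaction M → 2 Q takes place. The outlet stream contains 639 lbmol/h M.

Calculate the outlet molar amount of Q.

458 lbmol/h

For M: n = n₀ − 1ξ → 639 = 868 − 1ξ, giving ξ = 229 lbmol/h.
Outlet amounts (n = n₀ + ν ξ):
  M: 868 − 1(229) = 639
  Q: 0 + 2(229) = 458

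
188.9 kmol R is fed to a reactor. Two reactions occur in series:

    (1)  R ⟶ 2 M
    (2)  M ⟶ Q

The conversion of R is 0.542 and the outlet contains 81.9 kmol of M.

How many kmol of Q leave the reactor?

123 kmol

Conversion of R: R consumed = 1ξ₁ = 0.542 × 188.9 → ξ₁ = 102.4 kmol.
M balance: n_M = 0 + 2ξ₁ − 1ξ₂ = 81.9 → ξ₂ = (2·102.4 − 81.9)/1 = 122.9 kmol.
Outlet amounts (n = n₀ + Σ ν·ξ):
  R: 188.9 − 1(102.4) = 86.52
  M: 0 + 2(102.4) − 1(122.9) = 81.9
  Q: 0 + 1(122.9) = 122.9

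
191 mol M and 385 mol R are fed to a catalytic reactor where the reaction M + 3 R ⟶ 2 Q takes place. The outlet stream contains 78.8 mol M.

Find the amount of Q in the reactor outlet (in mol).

224 mol

For M: n = n₀ − 1ξ → 78.8 = 191 − 1ξ, giving ξ = 112.2 mol.
Outlet amounts (n = n₀ + ν ξ):
  M: 191 − 1(112.2) = 78.8
  R: 385 − 3(112.2) = 48.4
  Q: 0 + 2(112.2) = 224.4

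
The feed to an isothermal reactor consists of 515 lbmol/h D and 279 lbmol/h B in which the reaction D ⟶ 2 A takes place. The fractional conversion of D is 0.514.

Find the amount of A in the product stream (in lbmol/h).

D reacted = 0.514 × 515 = 264.7 lbmol/h; ν_D = −1, so ξ = 264.7/1 = 264.7 lbmol/h.
Outlet amounts (n = n₀ + ν ξ):
  D: 515 − 1(264.7) = 250.3
  A: 0 + 2(264.7) = 529.4
  B: 279 (inert)

529 lbmol/h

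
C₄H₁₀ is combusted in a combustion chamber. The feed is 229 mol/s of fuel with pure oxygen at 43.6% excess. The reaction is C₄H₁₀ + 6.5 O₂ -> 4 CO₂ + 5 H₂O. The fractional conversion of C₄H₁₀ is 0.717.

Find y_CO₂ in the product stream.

Stoichiometric O₂ = 6.5 × 229 = 1488 mol/s; O₂ fed = 1488 × 1.436 = 2137 mol/s.
Fuel reacted = 0.717 × 229 → ξ = 164.2 mol/s.
Outlet (n = n₀ + ν ξ):
  C₄H₁₀: 229 − 1(164.2) = 64.81
  O₂: 2137 − 6.5(164.2) = 1070
  CO₂: 0 + 4(164.2) = 656.8
  H₂O: 0 + 5(164.2) = 821
Total out = 2613 mol/s; y_CO₂ = 656.8 / 2613 = 0.2514.

0.251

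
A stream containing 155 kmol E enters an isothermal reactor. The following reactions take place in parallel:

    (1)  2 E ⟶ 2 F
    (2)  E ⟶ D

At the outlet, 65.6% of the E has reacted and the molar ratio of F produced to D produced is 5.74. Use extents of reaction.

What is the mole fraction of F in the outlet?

Conversion of E: E consumed = 0.656 × 155 = 101.7 kmol = 2ξ₁ + 1ξ₂.
Selectivity: 2ξ₁ / (1ξ₂) = 5.74 → ξ₁ = 2.87 ξ₂.
Substitute: (2·2.87 + 1) ξ₂ = 101.7 → ξ₂ = 15.09 kmol, ξ₁ = 43.3 kmol.
Outlet amounts (n = n₀ + Σ ν·ξ):
  E: 155 − 2(43.3) − 1(15.09) = 53.32
  F: 0 + 2(43.3) = 86.59
  D: 0 + 1(15.09) = 15.09
Total out = 155 kmol; y_F = 86.59 / 155 = 0.5587.

0.559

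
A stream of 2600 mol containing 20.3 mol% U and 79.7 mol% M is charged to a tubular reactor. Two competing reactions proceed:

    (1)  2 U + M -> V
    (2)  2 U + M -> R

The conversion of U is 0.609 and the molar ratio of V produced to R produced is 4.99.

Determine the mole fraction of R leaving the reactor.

Conversion of U: U consumed = 0.609 × 527.8 = 321.4 mol = 2ξ₁ + 2ξ₂.
Selectivity: 1ξ₁ / (1ξ₂) = 4.99 → ξ₁ = 4.99 ξ₂.
Substitute: (2·4.99 + 2) ξ₂ = 321.4 → ξ₂ = 26.83 mol, ξ₁ = 133.9 mol.
Outlet amounts (n = n₀ + Σ ν·ξ):
  U: 527.8 − 2(133.9) − 2(26.83) = 206.4
  M: 2072 − 1(133.9) − 1(26.83) = 1911
  V: 0 + 1(133.9) = 133.9
  R: 0 + 1(26.83) = 26.83
Total out = 2279 mol; y_R = 26.83 / 2279 = 0.01178.

0.0118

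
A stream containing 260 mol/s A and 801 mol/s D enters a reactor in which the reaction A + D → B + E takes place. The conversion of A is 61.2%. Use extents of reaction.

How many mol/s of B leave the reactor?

A reacted = 0.612 × 260 = 159.1 mol/s; ν_A = −1, so ξ = 159.1/1 = 159.1 mol/s.
Outlet amounts (n = n₀ + ν ξ):
  A: 260 − 1(159.1) = 100.9
  D: 801 − 1(159.1) = 641.9
  B: 0 + 1(159.1) = 159.1
  E: 0 + 1(159.1) = 159.1

159 mol/s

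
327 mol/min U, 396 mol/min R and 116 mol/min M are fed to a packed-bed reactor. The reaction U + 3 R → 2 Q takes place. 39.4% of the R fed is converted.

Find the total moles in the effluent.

735 mol/min

R reacted = 0.394 × 396 = 156 mol/min; ν_R = −3, so ξ = 156/3 = 52.01 mol/min.
Outlet amounts (n = n₀ + ν ξ):
  U: 327 − 1(52.01) = 275
  R: 396 − 3(52.01) = 240
  Q: 0 + 2(52.01) = 104
  M: 116 (inert)
Total out = 275 + 240 + 104 + 116 = 735 mol/min.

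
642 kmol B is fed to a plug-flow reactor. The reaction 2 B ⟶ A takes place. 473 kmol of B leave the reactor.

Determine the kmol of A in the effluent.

84.5 kmol

For B: n = n₀ − 2ξ → 473 = 642 − 2ξ, giving ξ = 84.5 kmol.
Outlet amounts (n = n₀ + ν ξ):
  B: 642 − 2(84.5) = 473
  A: 0 + 1(84.5) = 84.5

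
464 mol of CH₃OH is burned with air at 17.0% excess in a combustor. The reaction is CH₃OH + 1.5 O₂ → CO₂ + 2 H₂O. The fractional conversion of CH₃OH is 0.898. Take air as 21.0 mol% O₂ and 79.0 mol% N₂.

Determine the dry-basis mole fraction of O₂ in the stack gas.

Stoichiometric O₂ = 1.5 × 464 = 696 mol; O₂ fed = 696 × 1.170 = 814.3 mol.
N₂ fed = 814.3 × 79/21 = 3063 mol.
Fuel reacted = 0.898 × 464 → ξ = 416.7 mol.
Outlet (n = n₀ + ν ξ):
  CH₃OH: 464 − 1(416.7) = 47.33
  O₂: 814.3 − 1.5(416.7) = 189.3
  N₂: 3063 (inert)
  CO₂: 0 + 1(416.7) = 416.7
  H₂O: 0 + 2(416.7) = 833.3
Dry total = 3717 mol; y_O₂ (dry) = 189.3 / 3717 = 0.05094.

0.0509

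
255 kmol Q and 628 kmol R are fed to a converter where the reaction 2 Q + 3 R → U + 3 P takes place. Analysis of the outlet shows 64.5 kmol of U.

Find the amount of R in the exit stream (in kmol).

434 kmol

For U: n = n₀ + 1ξ → 64.5 = 0 + 1ξ, giving ξ = 64.5 kmol.
Outlet amounts (n = n₀ + ν ξ):
  Q: 255 − 2(64.5) = 126
  R: 628 − 3(64.5) = 434.5
  U: 0 + 1(64.5) = 64.5
  P: 0 + 3(64.5) = 193.5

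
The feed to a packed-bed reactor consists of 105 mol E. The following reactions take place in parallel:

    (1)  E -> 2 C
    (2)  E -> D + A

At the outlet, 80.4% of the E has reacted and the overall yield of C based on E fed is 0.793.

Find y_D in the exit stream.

0.226

Yield of C: 2ξ₁ / 105 = 0.793 → ξ₁ = 41.63 mol.
Conversion of E: 1ξ₁ + 1ξ₂ = 0.804 × 105 = 84.42 → ξ₂ = 42.79 mol.
Outlet amounts (n = n₀ + Σ ν·ξ):
  E: 105 − 1(41.63) − 1(42.79) = 20.58
  C: 0 + 2(41.63) = 83.27
  D: 0 + 1(42.79) = 42.79
  A: 0 + 1(42.79) = 42.79
Total out = 189.4 mol; y_D = 42.79 / 189.4 = 0.2259.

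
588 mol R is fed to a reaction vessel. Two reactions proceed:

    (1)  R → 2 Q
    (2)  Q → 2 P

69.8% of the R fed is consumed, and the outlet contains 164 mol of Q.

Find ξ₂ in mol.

ξ₂ = 657 mol

Conversion of R: R consumed = 1ξ₁ = 0.698 × 588 → ξ₁ = 410.4 mol.
Q balance: n_Q = 0 + 2ξ₁ − 1ξ₂ = 164 → ξ₂ = (2·410.4 − 164)/1 = 656.8 mol.
Outlet amounts (n = n₀ + Σ ν·ξ):
  R: 588 − 1(410.4) = 177.6
  Q: 0 + 2(410.4) − 1(656.8) = 164
  P: 0 + 2(656.8) = 1314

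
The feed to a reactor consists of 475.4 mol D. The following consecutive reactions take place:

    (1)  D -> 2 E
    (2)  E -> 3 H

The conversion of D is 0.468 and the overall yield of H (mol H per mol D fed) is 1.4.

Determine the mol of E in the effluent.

Conversion of D: D consumed = 1ξ₁ = 0.468 × 475.4 → ξ₁ = 222.5 mol.
Yield of H: 3ξ₂ / 475.4 = 1.4 → ξ₂ = 221.9 mol.
Outlet amounts (n = n₀ + Σ ν·ξ):
  D: 475.4 − 1(222.5) = 252.9
  E: 0 + 2(222.5) − 1(221.9) = 223.1
  H: 0 + 3(221.9) = 665.6

223 mol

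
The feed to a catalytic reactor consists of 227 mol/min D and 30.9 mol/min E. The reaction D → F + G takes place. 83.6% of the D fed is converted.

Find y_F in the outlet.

0.424

D reacted = 0.836 × 227 = 189.8 mol/min; ν_D = −1, so ξ = 189.8/1 = 189.8 mol/min.
Outlet amounts (n = n₀ + ν ξ):
  D: 227 − 1(189.8) = 37.23
  F: 0 + 1(189.8) = 189.8
  G: 0 + 1(189.8) = 189.8
  E: 30.9 (inert)
Total out = 447.7 mol/min; y_F = 189.8 / 447.7 = 0.4239.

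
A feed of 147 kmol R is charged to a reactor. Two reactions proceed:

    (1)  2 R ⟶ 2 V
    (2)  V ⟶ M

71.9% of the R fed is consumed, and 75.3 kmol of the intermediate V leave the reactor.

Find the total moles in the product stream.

147 kmol

Conversion of R: R consumed = 2ξ₁ = 0.719 × 147 → ξ₁ = 52.85 kmol.
V balance: n_V = 0 + 2ξ₁ − 1ξ₂ = 75.3 → ξ₂ = (2·52.85 − 75.3)/1 = 30.39 kmol.
Outlet amounts (n = n₀ + Σ ν·ξ):
  R: 147 − 2(52.85) = 41.31
  V: 0 + 2(52.85) − 1(30.39) = 75.3
  M: 0 + 1(30.39) = 30.39
Total out = 41.31 + 75.3 + 30.39 = 147 kmol.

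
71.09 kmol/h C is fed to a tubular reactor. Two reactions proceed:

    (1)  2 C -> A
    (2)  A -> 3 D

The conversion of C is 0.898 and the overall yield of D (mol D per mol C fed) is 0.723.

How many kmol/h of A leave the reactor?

14.8 kmol/h

Conversion of C: C consumed = 2ξ₁ = 0.898 × 71.09 → ξ₁ = 31.92 kmol/h.
Yield of D: 3ξ₂ / 71.09 = 0.723 → ξ₂ = 17.13 kmol/h.
Outlet amounts (n = n₀ + Σ ν·ξ):
  C: 71.09 − 2(31.92) = 7.251
  A: 0 + 1(31.92) − 1(17.13) = 14.79
  D: 0 + 3(17.13) = 51.4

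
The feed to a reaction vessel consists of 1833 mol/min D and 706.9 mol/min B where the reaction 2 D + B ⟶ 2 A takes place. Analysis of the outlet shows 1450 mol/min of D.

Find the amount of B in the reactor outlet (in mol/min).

515 mol/min

For D: n = n₀ − 2ξ → 1450 = 1833 − 2ξ, giving ξ = 191.5 mol/min.
Outlet amounts (n = n₀ + ν ξ):
  D: 1833 − 2(191.5) = 1450
  B: 706.9 − 1(191.5) = 515.4
  A: 0 + 2(191.5) = 383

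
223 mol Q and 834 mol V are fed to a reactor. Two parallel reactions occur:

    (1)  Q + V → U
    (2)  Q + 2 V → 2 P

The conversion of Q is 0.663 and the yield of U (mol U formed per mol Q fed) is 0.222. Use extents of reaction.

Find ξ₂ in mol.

ξ₂ = 98.3 mol

Yield of U: 1ξ₁ / 223 = 0.222 → ξ₁ = 49.51 mol.
Conversion of Q: 1ξ₁ + 1ξ₂ = 0.663 × 223 = 147.8 → ξ₂ = 98.34 mol.
Outlet amounts (n = n₀ + Σ ν·ξ):
  Q: 223 − 1(49.51) − 1(98.34) = 75.15
  V: 834 − 1(49.51) − 2(98.34) = 587.8
  U: 0 + 1(49.51) = 49.51
  P: 0 + 2(98.34) = 196.7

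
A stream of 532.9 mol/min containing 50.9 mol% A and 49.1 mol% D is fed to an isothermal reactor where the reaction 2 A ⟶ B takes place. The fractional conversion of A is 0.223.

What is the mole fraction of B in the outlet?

0.0602

A reacted = 0.223 × 271.2 = 60.49 mol/min; ν_A = −2, so ξ = 60.49/2 = 30.24 mol/min.
Outlet amounts (n = n₀ + ν ξ):
  A: 271.2 − 2(30.24) = 210.8
  B: 0 + 1(30.24) = 30.24
  D: 261.7 (inert)
Total out = 502.7 mol/min; y_B = 30.24 / 502.7 = 0.06017.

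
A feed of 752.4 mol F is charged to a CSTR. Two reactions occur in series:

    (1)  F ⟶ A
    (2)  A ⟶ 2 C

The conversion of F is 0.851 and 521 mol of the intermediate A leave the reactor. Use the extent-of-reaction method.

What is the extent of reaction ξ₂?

ξ₂ = 119 mol

Conversion of F: F consumed = 1ξ₁ = 0.851 × 752.4 → ξ₁ = 640.3 mol.
A balance: n_A = 0 + 1ξ₁ − 1ξ₂ = 521 → ξ₂ = (1·640.3 − 521)/1 = 119.3 mol.
Outlet amounts (n = n₀ + Σ ν·ξ):
  F: 752.4 − 1(640.3) = 112.1
  A: 0 + 1(640.3) − 1(119.3) = 521
  C: 0 + 2(119.3) = 238.6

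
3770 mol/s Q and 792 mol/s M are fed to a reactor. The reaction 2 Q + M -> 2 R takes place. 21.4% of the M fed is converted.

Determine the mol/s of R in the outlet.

M reacted = 0.214 × 792 = 169.5 mol/s; ν_M = −1, so ξ = 169.5/1 = 169.5 mol/s.
Outlet amounts (n = n₀ + ν ξ):
  Q: 3770 − 2(169.5) = 3431
  M: 792 − 1(169.5) = 622.5
  R: 0 + 2(169.5) = 339

339 mol/s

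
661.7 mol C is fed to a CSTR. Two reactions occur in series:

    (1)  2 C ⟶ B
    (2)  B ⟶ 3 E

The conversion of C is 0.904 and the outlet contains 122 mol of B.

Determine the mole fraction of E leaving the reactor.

Conversion of C: C consumed = 2ξ₁ = 0.904 × 661.7 → ξ₁ = 299.1 mol.
B balance: n_B = 0 + 1ξ₁ − 1ξ₂ = 122 → ξ₂ = (1·299.1 − 122)/1 = 177.1 mol.
Outlet amounts (n = n₀ + Σ ν·ξ):
  C: 661.7 − 2(299.1) = 63.52
  B: 0 + 1(299.1) − 1(177.1) = 122
  E: 0 + 3(177.1) = 531.3
Total out = 716.8 mol; y_E = 531.3 / 716.8 = 0.7412.

0.741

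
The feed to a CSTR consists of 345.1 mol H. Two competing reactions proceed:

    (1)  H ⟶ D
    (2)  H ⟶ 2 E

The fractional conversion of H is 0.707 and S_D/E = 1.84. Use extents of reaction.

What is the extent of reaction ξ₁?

Conversion of H: H consumed = 0.707 × 345.1 = 244 mol = 1ξ₁ + 1ξ₂.
Selectivity: 1ξ₁ / (2ξ₂) = 1.84 → ξ₁ = 3.68 ξ₂.
Substitute: (1·3.68 + 1) ξ₂ = 244 → ξ₂ = 52.13 mol, ξ₁ = 191.9 mol.
Outlet amounts (n = n₀ + Σ ν·ξ):
  H: 345.1 − 1(191.9) − 1(52.13) = 101.1
  D: 0 + 1(191.9) = 191.9
  E: 0 + 2(52.13) = 104.3

ξ₁ = 192 mol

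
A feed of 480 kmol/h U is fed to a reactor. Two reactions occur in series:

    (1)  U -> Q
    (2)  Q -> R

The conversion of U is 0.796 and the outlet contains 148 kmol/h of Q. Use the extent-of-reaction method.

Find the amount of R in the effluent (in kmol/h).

234 kmol/h

Conversion of U: U consumed = 1ξ₁ = 0.796 × 480 → ξ₁ = 382.1 kmol/h.
Q balance: n_Q = 0 + 1ξ₁ − 1ξ₂ = 148 → ξ₂ = (1·382.1 − 148)/1 = 234.1 kmol/h.
Outlet amounts (n = n₀ + Σ ν·ξ):
  U: 480 − 1(382.1) = 97.92
  Q: 0 + 1(382.1) − 1(234.1) = 148
  R: 0 + 1(234.1) = 234.1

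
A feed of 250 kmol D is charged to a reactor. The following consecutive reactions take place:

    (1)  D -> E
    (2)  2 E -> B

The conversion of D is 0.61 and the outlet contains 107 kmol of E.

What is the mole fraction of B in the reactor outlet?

0.1

Conversion of D: D consumed = 1ξ₁ = 0.61 × 250 → ξ₁ = 152.5 kmol.
E balance: n_E = 0 + 1ξ₁ − 2ξ₂ = 107 → ξ₂ = (1·152.5 − 107)/2 = 22.75 kmol.
Outlet amounts (n = n₀ + Σ ν·ξ):
  D: 250 − 1(152.5) = 97.5
  E: 0 + 1(152.5) − 2(22.75) = 107
  B: 0 + 1(22.75) = 22.75
Total out = 227.2 kmol; y_B = 22.75 / 227.2 = 0.1001.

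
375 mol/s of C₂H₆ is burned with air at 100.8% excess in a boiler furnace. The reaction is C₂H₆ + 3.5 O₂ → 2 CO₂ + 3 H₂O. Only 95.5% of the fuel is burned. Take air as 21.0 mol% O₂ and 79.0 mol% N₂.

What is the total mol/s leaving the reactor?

Stoichiometric O₂ = 3.5 × 375 = 1312 mol/s; O₂ fed = 1312 × 2.008 = 2636 mol/s.
N₂ fed = 2636 × 79/21 = 9914 mol/s.
Fuel reacted = 0.955 × 375 → ξ = 358.1 mol/s.
Outlet (n = n₀ + ν ξ):
  C₂H₆: 375 − 1(358.1) = 16.88
  O₂: 2636 − 3.5(358.1) = 1382
  N₂: 9914 (inert)
  CO₂: 0 + 2(358.1) = 716.2
  H₂O: 0 + 3(358.1) = 1074
Total out = 16.88 + 1382 + 9914 + 716.2 + 1074 = 13100 mol/s.

13100 mol/s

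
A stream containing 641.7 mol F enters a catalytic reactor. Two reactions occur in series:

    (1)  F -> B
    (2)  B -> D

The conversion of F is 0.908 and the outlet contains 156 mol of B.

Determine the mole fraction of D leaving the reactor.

Conversion of F: F consumed = 1ξ₁ = 0.908 × 641.7 → ξ₁ = 582.7 mol.
B balance: n_B = 0 + 1ξ₁ − 1ξ₂ = 156 → ξ₂ = (1·582.7 − 156)/1 = 426.7 mol.
Outlet amounts (n = n₀ + Σ ν·ξ):
  F: 641.7 − 1(582.7) = 59.04
  B: 0 + 1(582.7) − 1(426.7) = 156
  D: 0 + 1(426.7) = 426.7
Total out = 641.7 mol; y_D = 426.7 / 641.7 = 0.6649.

0.665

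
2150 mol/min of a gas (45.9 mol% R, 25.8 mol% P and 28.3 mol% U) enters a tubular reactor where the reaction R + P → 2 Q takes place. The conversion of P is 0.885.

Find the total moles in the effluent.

P reacted = 0.885 × 554.7 = 490.9 mol/min; ν_P = −1, so ξ = 490.9/1 = 490.9 mol/min.
Outlet amounts (n = n₀ + ν ξ):
  R: 986.9 − 1(490.9) = 495.9
  P: 554.7 − 1(490.9) = 63.79
  Q: 0 + 2(490.9) = 981.8
  U: 608.5 (inert)
Total out = 495.9 + 63.79 + 981.8 + 608.5 = 2150 mol/min.

2150 mol/min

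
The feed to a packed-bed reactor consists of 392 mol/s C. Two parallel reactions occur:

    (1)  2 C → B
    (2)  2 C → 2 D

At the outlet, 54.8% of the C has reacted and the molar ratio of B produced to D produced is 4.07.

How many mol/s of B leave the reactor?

95.7 mol/s

Conversion of C: C consumed = 0.548 × 392 = 214.8 mol/s = 2ξ₁ + 2ξ₂.
Selectivity: 1ξ₁ / (2ξ₂) = 4.07 → ξ₁ = 8.14 ξ₂.
Substitute: (2·8.14 + 2) ξ₂ = 214.8 → ξ₂ = 11.75 mol/s, ξ₁ = 95.66 mol/s.
Outlet amounts (n = n₀ + Σ ν·ξ):
  C: 392 − 2(95.66) − 2(11.75) = 177.2
  B: 0 + 1(95.66) = 95.66
  D: 0 + 2(11.75) = 23.5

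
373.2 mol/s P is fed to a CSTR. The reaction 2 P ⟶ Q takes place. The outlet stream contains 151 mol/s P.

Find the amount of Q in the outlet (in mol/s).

111 mol/s

For P: n = n₀ − 2ξ → 151 = 373.2 − 2ξ, giving ξ = 111.1 mol/s.
Outlet amounts (n = n₀ + ν ξ):
  P: 373.2 − 2(111.1) = 151
  Q: 0 + 1(111.1) = 111.1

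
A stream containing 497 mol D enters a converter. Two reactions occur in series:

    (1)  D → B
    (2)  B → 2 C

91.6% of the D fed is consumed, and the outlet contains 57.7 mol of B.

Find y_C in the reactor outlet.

0.889

Conversion of D: D consumed = 1ξ₁ = 0.916 × 497 → ξ₁ = 455.3 mol.
B balance: n_B = 0 + 1ξ₁ − 1ξ₂ = 57.7 → ξ₂ = (1·455.3 − 57.7)/1 = 397.6 mol.
Outlet amounts (n = n₀ + Σ ν·ξ):
  D: 497 − 1(455.3) = 41.75
  B: 0 + 1(455.3) − 1(397.6) = 57.7
  C: 0 + 2(397.6) = 795.1
Total out = 894.6 mol; y_C = 795.1 / 894.6 = 0.8888.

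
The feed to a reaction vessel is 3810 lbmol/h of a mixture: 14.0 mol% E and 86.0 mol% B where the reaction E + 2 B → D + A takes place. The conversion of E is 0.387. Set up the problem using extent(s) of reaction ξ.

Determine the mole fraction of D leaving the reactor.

E reacted = 0.387 × 533.4 = 206.4 lbmol/h; ν_E = −1, so ξ = 206.4/1 = 206.4 lbmol/h.
Outlet amounts (n = n₀ + ν ξ):
  E: 533.4 − 1(206.4) = 327
  B: 3277 − 2(206.4) = 2864
  D: 0 + 1(206.4) = 206.4
  A: 0 + 1(206.4) = 206.4
Total out = 3604 lbmol/h; y_D = 206.4 / 3604 = 0.05728.

0.0573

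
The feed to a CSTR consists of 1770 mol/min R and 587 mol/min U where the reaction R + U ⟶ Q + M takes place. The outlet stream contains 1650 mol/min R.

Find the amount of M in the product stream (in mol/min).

For R: n = n₀ − 1ξ → 1650 = 1770 − 1ξ, giving ξ = 120 mol/min.
Outlet amounts (n = n₀ + ν ξ):
  R: 1770 − 1(120) = 1650
  U: 587 − 1(120) = 467
  Q: 0 + 1(120) = 120
  M: 0 + 1(120) = 120

120 mol/min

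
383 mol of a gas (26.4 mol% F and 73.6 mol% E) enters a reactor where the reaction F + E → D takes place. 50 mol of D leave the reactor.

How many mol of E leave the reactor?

232 mol

For D: n = n₀ + 1ξ → 50 = 0 + 1ξ, giving ξ = 50 mol.
Outlet amounts (n = n₀ + ν ξ):
  F: 101.1 − 1(50) = 51.11
  E: 281.9 − 1(50) = 231.9
  D: 0 + 1(50) = 50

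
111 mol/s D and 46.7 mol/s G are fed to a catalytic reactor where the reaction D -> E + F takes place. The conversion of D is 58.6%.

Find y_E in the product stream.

0.292

D reacted = 0.586 × 111 = 65.05 mol/s; ν_D = −1, so ξ = 65.05/1 = 65.05 mol/s.
Outlet amounts (n = n₀ + ν ξ):
  D: 111 − 1(65.05) = 45.95
  E: 0 + 1(65.05) = 65.05
  F: 0 + 1(65.05) = 65.05
  G: 46.7 (inert)
Total out = 222.7 mol/s; y_E = 65.05 / 222.7 = 0.292.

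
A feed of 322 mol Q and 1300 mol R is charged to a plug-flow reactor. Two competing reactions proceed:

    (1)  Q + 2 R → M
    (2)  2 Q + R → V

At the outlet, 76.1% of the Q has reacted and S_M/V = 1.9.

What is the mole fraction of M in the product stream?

Conversion of Q: Q consumed = 0.761 × 322 = 245 mol = 1ξ₁ + 2ξ₂.
Selectivity: 1ξ₁ / (1ξ₂) = 1.9 → ξ₁ = 1.9 ξ₂.
Substitute: (1·1.9 + 2) ξ₂ = 245 → ξ₂ = 62.83 mol, ξ₁ = 119.4 mol.
Outlet amounts (n = n₀ + Σ ν·ξ):
  Q: 322 − 1(119.4) − 2(62.83) = 76.96
  R: 1300 − 2(119.4) − 1(62.83) = 998.4
  M: 0 + 1(119.4) = 119.4
  V: 0 + 1(62.83) = 62.83
Total out = 1258 mol; y_M = 119.4 / 1258 = 0.09493.

0.0949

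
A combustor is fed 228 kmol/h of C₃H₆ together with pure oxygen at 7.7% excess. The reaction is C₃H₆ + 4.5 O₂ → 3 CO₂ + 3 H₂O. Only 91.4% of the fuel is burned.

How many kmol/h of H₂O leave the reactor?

625 kmol/h

Stoichiometric O₂ = 4.5 × 228 = 1026 kmol/h; O₂ fed = 1026 × 1.077 = 1105 kmol/h.
Fuel reacted = 0.914 × 228 → ξ = 208.4 kmol/h.
Outlet (n = n₀ + ν ξ):
  C₃H₆: 228 − 1(208.4) = 19.61
  O₂: 1105 − 4.5(208.4) = 167.2
  CO₂: 0 + 3(208.4) = 625.2
  H₂O: 0 + 3(208.4) = 625.2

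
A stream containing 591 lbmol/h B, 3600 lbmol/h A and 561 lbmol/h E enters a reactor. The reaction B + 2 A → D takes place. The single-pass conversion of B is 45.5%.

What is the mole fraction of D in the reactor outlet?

0.0638

B reacted = 0.455 × 591 = 268.9 lbmol/h; ν_B = −1, so ξ = 268.9/1 = 268.9 lbmol/h.
Outlet amounts (n = n₀ + ν ξ):
  B: 591 − 1(268.9) = 322.1
  A: 3600 − 2(268.9) = 3062
  D: 0 + 1(268.9) = 268.9
  E: 561 (inert)
Total out = 4214 lbmol/h; y_D = 268.9 / 4214 = 0.06381.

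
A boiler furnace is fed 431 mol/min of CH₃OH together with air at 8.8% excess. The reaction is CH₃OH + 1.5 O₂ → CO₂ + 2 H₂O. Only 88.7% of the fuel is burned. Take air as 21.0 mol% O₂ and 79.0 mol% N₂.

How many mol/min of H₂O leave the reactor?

765 mol/min

Stoichiometric O₂ = 1.5 × 431 = 646.5 mol/min; O₂ fed = 646.5 × 1.088 = 703.4 mol/min.
N₂ fed = 703.4 × 79/21 = 2646 mol/min.
Fuel reacted = 0.887 × 431 → ξ = 382.3 mol/min.
Outlet (n = n₀ + ν ξ):
  CH₃OH: 431 − 1(382.3) = 48.7
  O₂: 703.4 − 1.5(382.3) = 129.9
  N₂: 2646 (inert)
  CO₂: 0 + 1(382.3) = 382.3
  H₂O: 0 + 2(382.3) = 764.6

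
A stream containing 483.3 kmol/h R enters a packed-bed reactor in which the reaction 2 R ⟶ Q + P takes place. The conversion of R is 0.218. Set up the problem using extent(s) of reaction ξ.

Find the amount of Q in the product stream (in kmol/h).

52.7 kmol/h

R reacted = 0.218 × 483.3 = 105.4 kmol/h; ν_R = −2, so ξ = 105.4/2 = 52.68 kmol/h.
Outlet amounts (n = n₀ + ν ξ):
  R: 483.3 − 2(52.68) = 377.9
  Q: 0 + 1(52.68) = 52.68
  P: 0 + 1(52.68) = 52.68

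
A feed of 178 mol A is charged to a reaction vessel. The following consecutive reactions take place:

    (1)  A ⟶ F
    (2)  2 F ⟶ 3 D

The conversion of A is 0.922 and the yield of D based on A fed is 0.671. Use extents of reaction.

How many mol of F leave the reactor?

Conversion of A: A consumed = 1ξ₁ = 0.922 × 178 → ξ₁ = 164.1 mol.
Yield of D: 3ξ₂ / 178 = 0.671 → ξ₂ = 39.81 mol.
Outlet amounts (n = n₀ + Σ ν·ξ):
  A: 178 − 1(164.1) = 13.88
  F: 0 + 1(164.1) − 2(39.81) = 84.49
  D: 0 + 3(39.81) = 119.4

84.5 mol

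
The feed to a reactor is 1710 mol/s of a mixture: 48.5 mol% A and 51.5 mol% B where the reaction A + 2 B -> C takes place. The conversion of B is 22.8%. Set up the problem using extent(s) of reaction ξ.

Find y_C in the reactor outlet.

B reacted = 0.228 × 880.6 = 200.8 mol/s; ν_B = −2, so ξ = 200.8/2 = 100.4 mol/s.
Outlet amounts (n = n₀ + ν ξ):
  A: 829.4 − 1(100.4) = 729
  B: 880.6 − 2(100.4) = 679.9
  C: 0 + 1(100.4) = 100.4
Total out = 1509 mol/s; y_C = 100.4 / 1509 = 0.06652.

0.0665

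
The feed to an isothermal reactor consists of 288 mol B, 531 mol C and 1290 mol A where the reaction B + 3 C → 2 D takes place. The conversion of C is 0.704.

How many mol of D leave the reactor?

249 mol

C reacted = 0.704 × 531 = 373.8 mol; ν_C = −3, so ξ = 373.8/3 = 124.6 mol.
Outlet amounts (n = n₀ + ν ξ):
  B: 288 − 1(124.6) = 163.4
  C: 531 − 3(124.6) = 157.2
  D: 0 + 2(124.6) = 249.2
  A: 1290 (inert)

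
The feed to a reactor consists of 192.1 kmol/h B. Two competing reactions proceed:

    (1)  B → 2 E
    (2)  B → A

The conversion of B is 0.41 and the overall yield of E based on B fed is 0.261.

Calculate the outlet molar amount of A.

Yield of E: 2ξ₁ / 192.1 = 0.261 → ξ₁ = 25.07 kmol/h.
Conversion of B: 1ξ₁ + 1ξ₂ = 0.41 × 192.1 = 78.76 → ξ₂ = 53.69 kmol/h.
Outlet amounts (n = n₀ + Σ ν·ξ):
  B: 192.1 − 1(25.07) − 1(53.69) = 113.3
  E: 0 + 2(25.07) = 50.14
  A: 0 + 1(53.69) = 53.69

53.7 kmol/h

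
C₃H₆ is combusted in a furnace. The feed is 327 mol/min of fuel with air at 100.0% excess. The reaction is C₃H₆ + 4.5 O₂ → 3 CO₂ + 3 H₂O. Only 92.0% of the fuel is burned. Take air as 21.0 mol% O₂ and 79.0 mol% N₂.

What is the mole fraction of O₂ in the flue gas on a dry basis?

Stoichiometric O₂ = 4.5 × 327 = 1472 mol/min; O₂ fed = 1472 × 2.000 = 2943 mol/min.
N₂ fed = 2943 × 79/21 = 11070 mol/min.
Fuel reacted = 0.92 × 327 → ξ = 300.8 mol/min.
Outlet (n = n₀ + ν ξ):
  C₃H₆: 327 − 1(300.8) = 26.16
  O₂: 2943 − 4.5(300.8) = 1589
  N₂: 11070 (inert)
  CO₂: 0 + 3(300.8) = 902.5
  H₂O: 0 + 3(300.8) = 902.5
Dry total = 13590 mol/min; y_O₂ (dry) = 1589 / 13590 = 0.1169.

0.117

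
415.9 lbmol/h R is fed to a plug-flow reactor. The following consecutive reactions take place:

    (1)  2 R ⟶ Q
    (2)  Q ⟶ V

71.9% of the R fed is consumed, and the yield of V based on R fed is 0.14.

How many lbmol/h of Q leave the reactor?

Conversion of R: R consumed = 2ξ₁ = 0.719 × 415.9 → ξ₁ = 149.5 lbmol/h.
Yield of V: 1ξ₂ / 415.9 = 0.14 → ξ₂ = 58.23 lbmol/h.
Outlet amounts (n = n₀ + Σ ν·ξ):
  R: 415.9 − 2(149.5) = 116.9
  Q: 0 + 1(149.5) − 1(58.23) = 91.29
  V: 0 + 1(58.23) = 58.23

91.3 lbmol/h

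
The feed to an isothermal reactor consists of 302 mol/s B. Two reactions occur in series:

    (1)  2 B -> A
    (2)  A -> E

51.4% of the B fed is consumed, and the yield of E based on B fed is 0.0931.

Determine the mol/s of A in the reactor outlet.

49.5 mol/s

Conversion of B: B consumed = 2ξ₁ = 0.514 × 302 → ξ₁ = 77.61 mol/s.
Yield of E: 1ξ₂ / 302 = 0.0931 → ξ₂ = 28.12 mol/s.
Outlet amounts (n = n₀ + Σ ν·ξ):
  B: 302 − 2(77.61) = 146.8
  A: 0 + 1(77.61) − 1(28.12) = 49.5
  E: 0 + 1(28.12) = 28.12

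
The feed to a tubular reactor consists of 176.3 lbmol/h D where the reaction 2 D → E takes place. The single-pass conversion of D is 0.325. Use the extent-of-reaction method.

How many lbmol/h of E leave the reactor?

D reacted = 0.325 × 176.3 = 57.3 lbmol/h; ν_D = −2, so ξ = 57.3/2 = 28.65 lbmol/h.
Outlet amounts (n = n₀ + ν ξ):
  D: 176.3 − 2(28.65) = 119
  E: 0 + 1(28.65) = 28.65

28.6 lbmol/h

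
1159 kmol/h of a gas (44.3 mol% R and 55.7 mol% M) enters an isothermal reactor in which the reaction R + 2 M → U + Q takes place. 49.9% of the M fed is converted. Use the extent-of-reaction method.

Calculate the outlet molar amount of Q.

161 kmol/h

M reacted = 0.499 × 645.6 = 322.1 kmol/h; ν_M = −2, so ξ = 322.1/2 = 161.1 kmol/h.
Outlet amounts (n = n₀ + ν ξ):
  R: 513.4 − 1(161.1) = 352.4
  M: 645.6 − 2(161.1) = 323.4
  U: 0 + 1(161.1) = 161.1
  Q: 0 + 1(161.1) = 161.1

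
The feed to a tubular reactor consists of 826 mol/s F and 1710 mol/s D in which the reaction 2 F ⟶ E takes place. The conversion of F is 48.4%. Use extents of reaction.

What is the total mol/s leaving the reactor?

2340 mol/s

F reacted = 0.484 × 826 = 399.8 mol/s; ν_F = −2, so ξ = 399.8/2 = 199.9 mol/s.
Outlet amounts (n = n₀ + ν ξ):
  F: 826 − 2(199.9) = 426.2
  E: 0 + 1(199.9) = 199.9
  D: 1710 (inert)
Total out = 426.2 + 199.9 + 1710 = 2336 mol/s.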